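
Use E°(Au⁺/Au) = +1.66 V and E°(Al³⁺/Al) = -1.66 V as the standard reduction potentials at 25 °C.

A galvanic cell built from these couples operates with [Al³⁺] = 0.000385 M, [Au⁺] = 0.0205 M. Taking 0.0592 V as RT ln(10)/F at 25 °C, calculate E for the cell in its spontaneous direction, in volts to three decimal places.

Au⁺/Au is the cathode (higher E°), Al³⁺/Al the anode: E°cell = +1.66 − (-1.66) = +3.32 V, n = 3.
Overall: 3 Au⁺(aq) + Al(s) → 3 Au(s) + Al³⁺(aq)
Q = [Al³⁺] / ([Au⁺]^3); log Q = 1.650.
E = E° − (0.0592/n) log Q = +3.32 − (0.0592/3)(1.650) = +3.287 V.

+3.287 V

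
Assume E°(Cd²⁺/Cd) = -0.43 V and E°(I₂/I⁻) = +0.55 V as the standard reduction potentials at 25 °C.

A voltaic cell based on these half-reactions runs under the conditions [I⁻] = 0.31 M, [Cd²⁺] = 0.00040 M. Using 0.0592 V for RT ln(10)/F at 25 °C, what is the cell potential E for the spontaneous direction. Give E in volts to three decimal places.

I₂/I⁻ is the cathode (higher E°), Cd²⁺/Cd the anode: E°cell = +0.55 − (-0.43) = +0.98 V, n = 2.
Overall: I₂(s) + Cd(s) → 2 I⁻(aq) + Cd²⁺(aq)
Q = [I⁻]^2·[Cd²⁺]; log Q = -4.415.
E = E° − (0.0592/n) log Q = +0.98 − (0.0592/2)(-4.415) = +1.111 V.

+1.111 V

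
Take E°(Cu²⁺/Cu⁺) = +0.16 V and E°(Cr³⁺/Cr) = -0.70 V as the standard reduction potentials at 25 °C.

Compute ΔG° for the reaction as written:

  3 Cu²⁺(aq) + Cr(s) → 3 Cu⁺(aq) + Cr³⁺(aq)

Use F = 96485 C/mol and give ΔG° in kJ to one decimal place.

As written, Cu²⁺/Cu⁺ is reduced (cathode) and Cr³⁺/Cr is oxidised (anode), so E°cell = (+0.16) − (-0.70) = +0.86 V.
Balancing electrons gives n = 3.
ΔG° = −nFE° = −(3)(96485)(+0.86) = -248,931 J = -248.9 kJ.

-248.9 kJ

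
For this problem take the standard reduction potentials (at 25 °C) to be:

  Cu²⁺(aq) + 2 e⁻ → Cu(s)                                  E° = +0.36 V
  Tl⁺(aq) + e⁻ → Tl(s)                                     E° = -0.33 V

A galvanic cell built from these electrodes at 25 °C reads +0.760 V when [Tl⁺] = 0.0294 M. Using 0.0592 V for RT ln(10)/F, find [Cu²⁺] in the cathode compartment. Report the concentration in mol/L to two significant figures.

0.20 M

Cu²⁺/Cu is the cathode, Tl⁺/Tl the anode: E°cell = +0.69 V, n = 2.
Overall reaction: Cu²⁺(aq) + 2 Tl(s) → Cu(s) + 2 Tl⁺(aq); Q = [Tl⁺]^2/[Cu²⁺]^1.
From E = E° − (0.0592/n) log Q: log Q = (E° − E)·n/0.0592 = (+0.69 − (+0.760))·2/0.0592 = -2.3649.
So 1·log[Cu²⁺] = 2·log(0.0294) − log Q = -3.0633 − (-2.3649) = -0.6984; [Cu²⁺] = 10^(-0.6984) ≈ 0.20 M.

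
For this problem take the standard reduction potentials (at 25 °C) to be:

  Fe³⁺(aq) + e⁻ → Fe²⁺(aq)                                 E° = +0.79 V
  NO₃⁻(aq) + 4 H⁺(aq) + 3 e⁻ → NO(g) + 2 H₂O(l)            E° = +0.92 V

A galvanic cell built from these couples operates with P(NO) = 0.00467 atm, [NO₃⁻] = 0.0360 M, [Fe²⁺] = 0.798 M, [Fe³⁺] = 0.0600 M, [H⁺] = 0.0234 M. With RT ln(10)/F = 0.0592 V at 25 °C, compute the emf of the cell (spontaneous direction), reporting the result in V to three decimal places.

+0.085 V

NO₃⁻/NO is the cathode (higher E°), Fe³⁺/Fe²⁺ the anode: E°cell = +0.92 − (+0.79) = +0.13 V, n = 3.
Overall: NO₃⁻(aq) + 4 H⁺(aq) + 3 Fe²⁺(aq) → NO(g) + 2 H₂O(l) + 3 Fe³⁺(aq)
Q = P(NO)·[Fe³⁺]^3 / ([NO₃⁻]·[H⁺]^4·[Fe²⁺]^3); log Q = 2.265.
E = E° − (0.0592/n) log Q = +0.13 − (0.0592/3)(2.265) = +0.085 V.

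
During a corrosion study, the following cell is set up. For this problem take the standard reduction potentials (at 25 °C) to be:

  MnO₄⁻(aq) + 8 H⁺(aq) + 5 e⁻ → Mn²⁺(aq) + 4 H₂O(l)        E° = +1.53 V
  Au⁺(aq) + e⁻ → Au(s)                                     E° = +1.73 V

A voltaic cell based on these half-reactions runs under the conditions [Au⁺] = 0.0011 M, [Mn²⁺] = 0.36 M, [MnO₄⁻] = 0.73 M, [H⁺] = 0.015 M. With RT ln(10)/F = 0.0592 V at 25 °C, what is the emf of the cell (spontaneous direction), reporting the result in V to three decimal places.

+0.194 V

Au⁺/Au is the cathode (higher E°), MnO₄⁻/Mn²⁺ the anode: E°cell = +1.73 − (+1.53) = +0.20 V, n = 5.
Overall: 5 Au⁺(aq) + Mn²⁺(aq) + 4 H₂O(l) → 5 Au(s) + MnO₄⁻(aq) + 8 H⁺(aq)
Q = [MnO₄⁻]·[H⁺]^8 / ([Au⁺]^5·[Mn²⁺]); log Q = 0.509.
E = E° − (0.0592/n) log Q = +0.20 − (0.0592/5)(0.509) = +0.194 V.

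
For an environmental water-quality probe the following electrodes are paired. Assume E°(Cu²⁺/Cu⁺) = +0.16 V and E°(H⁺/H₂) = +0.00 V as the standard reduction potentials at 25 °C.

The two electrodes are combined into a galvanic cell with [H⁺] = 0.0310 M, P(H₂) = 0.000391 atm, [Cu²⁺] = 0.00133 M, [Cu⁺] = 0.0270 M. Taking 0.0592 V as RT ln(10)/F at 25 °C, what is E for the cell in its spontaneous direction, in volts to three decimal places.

+0.071 V

Cu²⁺/Cu⁺ is the cathode (higher E°), H⁺/H₂ the anode: E°cell = +0.16 − (+0.00) = +0.16 V, n = 2.
Overall: 2 Cu²⁺(aq) + H₂(g) → 2 Cu⁺(aq) + 2 H⁺(aq)
Q = [Cu⁺]^2·[H⁺]^2 / ([Cu²⁺]^2·P(H₂)); log Q = 3.006.
E = E° − (0.0592/n) log Q = +0.16 − (0.0592/2)(3.006) = +0.071 V.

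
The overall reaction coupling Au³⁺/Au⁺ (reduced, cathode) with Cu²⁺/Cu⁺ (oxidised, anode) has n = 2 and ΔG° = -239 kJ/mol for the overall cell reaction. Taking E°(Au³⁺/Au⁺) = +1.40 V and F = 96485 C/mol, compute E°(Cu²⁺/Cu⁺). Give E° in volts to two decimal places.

E°cell = −ΔG°/(nF) = −(-239×10³)/((2)(96485)) = +1.239 V.
Since Au³⁺/Au⁺ is the cathode and Cu²⁺/Cu⁺ the anode, E°cell = E°(Au³⁺/Au⁺) − E°(Cu²⁺/Cu⁺).
So E°(Cu²⁺/Cu⁺) = E°(Au³⁺/Au⁺) − E°cell = (+1.40) − (+1.239) = +0.16 V.

+0.16 V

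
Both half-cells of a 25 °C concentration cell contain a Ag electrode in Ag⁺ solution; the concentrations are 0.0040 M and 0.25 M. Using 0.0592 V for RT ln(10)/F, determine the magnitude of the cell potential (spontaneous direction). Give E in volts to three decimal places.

+0.106 V

For a concentration cell E°cell = 0. The 0.25 M side is the cathode (reduction is favoured where [Ag⁺] is higher).
With n = 1, E = −(0.0592/1) log([Ag⁺]ₐₙ/[Ag⁺]꜀ₐₜ) = −(0.0592/1) log(0.004/0.25) = −(0.0592/1)(-1.796) = +0.106 V.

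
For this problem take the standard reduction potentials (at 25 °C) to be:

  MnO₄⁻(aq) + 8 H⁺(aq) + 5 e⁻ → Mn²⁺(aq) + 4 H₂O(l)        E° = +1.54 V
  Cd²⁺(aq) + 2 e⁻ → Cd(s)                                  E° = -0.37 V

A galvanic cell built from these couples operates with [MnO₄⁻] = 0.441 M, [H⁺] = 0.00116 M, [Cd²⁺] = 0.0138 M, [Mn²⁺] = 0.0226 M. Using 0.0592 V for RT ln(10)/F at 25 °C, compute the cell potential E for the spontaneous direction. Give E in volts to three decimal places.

+1.702 V

MnO₄⁻/Mn²⁺ is the cathode (higher E°), Cd²⁺/Cd the anode: E°cell = +1.54 − (-0.37) = +1.91 V, n = 10.
Overall: 2 MnO₄⁻(aq) + 16 H⁺(aq) + 5 Cd(s) → 2 Mn²⁺(aq) + 8 H₂O(l) + 5 Cd²⁺(aq)
Q = [Mn²⁺]^2·[Cd²⁺]^5 / ([MnO₄⁻]^2·[H⁺]^16); log Q = 35.087.
E = E° − (0.0592/n) log Q = +1.91 − (0.0592/10)(35.087) = +1.702 V.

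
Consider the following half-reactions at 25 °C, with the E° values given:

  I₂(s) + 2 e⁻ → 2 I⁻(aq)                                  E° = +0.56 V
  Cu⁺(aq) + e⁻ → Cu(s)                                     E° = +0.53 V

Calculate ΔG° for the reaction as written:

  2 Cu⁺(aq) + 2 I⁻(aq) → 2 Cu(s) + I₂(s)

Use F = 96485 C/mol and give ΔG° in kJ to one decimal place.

As written, Cu⁺/Cu is reduced (cathode) and I₂/I⁻ is oxidised (anode), so E°cell = (+0.53) − (+0.56) = -0.03 V.
Balancing electrons gives n = 2.
ΔG° = −nFE° = −(2)(96485)(-0.03) = 5,789 J = +5.8 kJ.

+5.8 kJ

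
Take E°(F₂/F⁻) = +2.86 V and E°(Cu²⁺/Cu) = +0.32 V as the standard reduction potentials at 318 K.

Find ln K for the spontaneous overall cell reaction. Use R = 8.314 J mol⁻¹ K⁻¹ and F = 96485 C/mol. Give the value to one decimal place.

185.4

Cathode: F₂/F⁻; anode: Cu²⁺/Cu. E°cell = (+2.86) − (+0.32) = +2.54 V, with n = 2.
ΔG° = −nFE° = −RT ln K, so ln K = nFE°/(RT) = (2)(96485)(+2.54) / ((8.314)(318)) = 185.390.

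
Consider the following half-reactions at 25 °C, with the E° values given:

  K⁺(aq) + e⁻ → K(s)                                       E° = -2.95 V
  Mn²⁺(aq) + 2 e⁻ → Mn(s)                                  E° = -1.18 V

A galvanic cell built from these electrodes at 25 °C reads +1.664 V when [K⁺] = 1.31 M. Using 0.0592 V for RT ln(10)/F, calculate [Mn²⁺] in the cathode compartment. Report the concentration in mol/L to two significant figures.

Mn²⁺/Mn is the cathode, K⁺/K the anode: E°cell = +1.77 V, n = 2.
Overall reaction: Mn²⁺(aq) + 2 K(s) → Mn(s) + 2 K⁺(aq); Q = [K⁺]^2/[Mn²⁺]^1.
From E = E° − (0.0592/n) log Q: log Q = (E° − E)·n/0.0592 = (+1.77 − (+1.664))·2/0.0592 = 3.5811.
So 1·log[Mn²⁺] = 2·log(1.31) − log Q = 0.2345 − (3.5811) = -3.3466; [Mn²⁺] = 10^(-3.3466) ≈ 0.00045 M.

0.00045 M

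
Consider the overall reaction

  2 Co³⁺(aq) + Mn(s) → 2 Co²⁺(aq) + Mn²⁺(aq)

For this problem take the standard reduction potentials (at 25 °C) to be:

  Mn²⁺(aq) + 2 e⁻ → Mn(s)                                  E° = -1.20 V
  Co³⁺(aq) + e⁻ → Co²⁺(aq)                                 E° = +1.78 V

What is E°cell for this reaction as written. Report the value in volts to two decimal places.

The Co³⁺/Co²⁺ couple has the higher reduction potential, so it is the cathode; Mn²⁺/Mn is oxidised at the anode.
E°cell = E°(cathode) − E°(anode) = (+1.78) − (-1.20) = +2.98 V.
Since E°cell > 0, the reaction is spontaneous under standard conditions.

+2.98 V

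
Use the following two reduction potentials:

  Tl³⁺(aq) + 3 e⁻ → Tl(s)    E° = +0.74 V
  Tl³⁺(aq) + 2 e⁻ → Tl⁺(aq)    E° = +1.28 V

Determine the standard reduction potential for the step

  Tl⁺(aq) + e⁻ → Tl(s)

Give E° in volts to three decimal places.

-0.340 V

Sequential free energies add, so n₃E°₃ = n₁E°₁ + n₂E°₂.
With n₃ = 3, and the known step contributing 2×(+1.28) V, the unknown satisfies 1·E° = 3×(+0.74) − 2×(+1.28) = -0.340.
E° = -0.340 / 1 = -0.340 V.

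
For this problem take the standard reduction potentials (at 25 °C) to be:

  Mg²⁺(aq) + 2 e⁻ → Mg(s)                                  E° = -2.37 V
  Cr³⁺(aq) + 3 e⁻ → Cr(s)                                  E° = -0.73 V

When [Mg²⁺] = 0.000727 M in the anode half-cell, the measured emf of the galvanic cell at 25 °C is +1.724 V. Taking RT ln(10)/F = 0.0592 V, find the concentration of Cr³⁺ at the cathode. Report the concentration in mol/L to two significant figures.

Cr³⁺/Cr is the cathode, Mg²⁺/Mg the anode: E°cell = +1.64 V, n = 6.
Overall reaction: 2 Cr³⁺(aq) + 3 Mg(s) → 2 Cr(s) + 3 Mg²⁺(aq); Q = [Mg²⁺]^3/[Cr³⁺]^2.
From E = E° − (0.0592/n) log Q: log Q = (E° − E)·n/0.0592 = (+1.64 − (+1.724))·6/0.0592 = -8.5135.
So 2·log[Cr³⁺] = 3·log(0.000727) − log Q = -9.4154 − (-8.5135) = -0.9019; log[Cr³⁺] = -0.9019 / 2 = -0.4510; [Cr³⁺] = 10^(-0.4510) ≈ 0.35 M.

0.35 M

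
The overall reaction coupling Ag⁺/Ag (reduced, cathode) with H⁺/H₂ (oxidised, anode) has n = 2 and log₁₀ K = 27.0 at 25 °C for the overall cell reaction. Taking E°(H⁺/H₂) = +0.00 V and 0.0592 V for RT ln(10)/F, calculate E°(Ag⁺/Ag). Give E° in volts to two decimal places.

+0.80 V

E°cell = (0.0592/n)·log K = (0.0592/2)(27.0) = +0.799 V.
Since Ag⁺/Ag is the cathode and H⁺/H₂ the anode, E°cell = E°(Ag⁺/Ag) − E°(H⁺/H₂).
So E°(Ag⁺/Ag) = E°cell + E°(H⁺/H₂) = +0.799 + (+0.00) = +0.80 V.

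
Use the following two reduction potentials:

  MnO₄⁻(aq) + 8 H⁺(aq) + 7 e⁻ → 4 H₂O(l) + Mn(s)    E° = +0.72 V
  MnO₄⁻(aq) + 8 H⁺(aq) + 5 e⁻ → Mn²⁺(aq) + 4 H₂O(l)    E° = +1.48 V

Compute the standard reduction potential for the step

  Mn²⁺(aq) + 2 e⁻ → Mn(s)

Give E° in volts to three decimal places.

Sequential free energies add, so n₃E°₃ = n₁E°₁ + n₂E°₂.
With n₃ = 7, and the known step contributing 5×(+1.48) V, the unknown satisfies 2·E° = 7×(+0.72) − 5×(+1.48) = -2.360.
E° = -2.360 / 2 = -1.180 V.

-1.180 V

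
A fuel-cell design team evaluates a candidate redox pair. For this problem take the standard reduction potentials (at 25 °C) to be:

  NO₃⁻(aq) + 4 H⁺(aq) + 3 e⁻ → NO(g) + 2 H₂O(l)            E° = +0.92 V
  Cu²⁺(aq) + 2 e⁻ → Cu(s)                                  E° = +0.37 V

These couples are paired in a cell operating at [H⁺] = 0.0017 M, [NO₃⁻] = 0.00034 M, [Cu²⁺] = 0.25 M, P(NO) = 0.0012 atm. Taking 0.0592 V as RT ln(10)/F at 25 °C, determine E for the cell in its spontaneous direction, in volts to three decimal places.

+0.338 V

NO₃⁻/NO is the cathode (higher E°), Cu²⁺/Cu the anode: E°cell = +0.92 − (+0.37) = +0.55 V, n = 6.
Overall: 2 NO₃⁻(aq) + 8 H⁺(aq) + 3 Cu(s) → 2 NO(g) + 4 H₂O(l) + 3 Cu²⁺(aq)
Q = P(NO)^2·[Cu²⁺]^3 / ([NO₃⁻]^2·[H⁺]^8); log Q = 21.446.
E = E° − (0.0592/n) log Q = +0.55 − (0.0592/6)(21.446) = +0.338 V.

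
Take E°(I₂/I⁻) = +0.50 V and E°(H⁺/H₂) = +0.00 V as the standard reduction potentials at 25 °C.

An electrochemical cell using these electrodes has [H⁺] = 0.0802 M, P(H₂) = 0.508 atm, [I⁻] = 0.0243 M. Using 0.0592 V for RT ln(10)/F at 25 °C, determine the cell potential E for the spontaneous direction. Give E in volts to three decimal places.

I₂/I⁻ is the cathode (higher E°), H⁺/H₂ the anode: E°cell = +0.50 − (+0.00) = +0.50 V, n = 2.
Overall: I₂(s) + H₂(g) → 2 I⁻(aq) + 2 H⁺(aq)
Q = [I⁻]^2·[H⁺]^2 / (P(H₂)); log Q = -5.126.
E = E° − (0.0592/n) log Q = +0.50 − (0.0592/2)(-5.126) = +0.652 V.

+0.652 V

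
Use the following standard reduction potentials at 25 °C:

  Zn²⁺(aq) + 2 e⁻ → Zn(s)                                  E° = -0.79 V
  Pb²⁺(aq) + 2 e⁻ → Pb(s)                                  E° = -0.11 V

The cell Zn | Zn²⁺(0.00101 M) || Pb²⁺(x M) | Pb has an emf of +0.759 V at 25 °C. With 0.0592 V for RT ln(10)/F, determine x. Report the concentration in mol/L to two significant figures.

Pb²⁺/Pb is the cathode, Zn²⁺/Zn the anode: E°cell = +0.68 V, n = 2.
Overall reaction: Pb²⁺(aq) + Zn(s) → Pb(s) + Zn²⁺(aq); Q = [Zn²⁺]^1/[Pb²⁺]^1.
From E = E° − (0.0592/n) log Q: log Q = (E° − E)·n/0.0592 = (+0.68 − (+0.759))·2/0.0592 = -2.6689.
So 1·log[Pb²⁺] = 1·log(0.00101) − log Q = -2.9957 − (-2.6689) = -0.3268; [Pb²⁺] = 10^(-0.3268) ≈ 0.47 M.

0.47 M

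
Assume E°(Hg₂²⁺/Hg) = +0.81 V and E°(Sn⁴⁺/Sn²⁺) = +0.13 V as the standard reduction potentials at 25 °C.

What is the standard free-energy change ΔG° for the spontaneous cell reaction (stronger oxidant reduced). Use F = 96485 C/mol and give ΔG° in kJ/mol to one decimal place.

Hg₂²⁺/Hg (E° = +0.81 V) is the cathode; Sn⁴⁺/Sn²⁺ (E° = +0.13 V) is the anode, so E°cell = +0.68 V.
Balancing electrons gives n = 2 (lcm of 2 and 2).
ΔG° = −nFE° = −(2)(96485)(+0.68) = -131,220 J = -131.2 kJ/mol.

-131.2 kJ/mol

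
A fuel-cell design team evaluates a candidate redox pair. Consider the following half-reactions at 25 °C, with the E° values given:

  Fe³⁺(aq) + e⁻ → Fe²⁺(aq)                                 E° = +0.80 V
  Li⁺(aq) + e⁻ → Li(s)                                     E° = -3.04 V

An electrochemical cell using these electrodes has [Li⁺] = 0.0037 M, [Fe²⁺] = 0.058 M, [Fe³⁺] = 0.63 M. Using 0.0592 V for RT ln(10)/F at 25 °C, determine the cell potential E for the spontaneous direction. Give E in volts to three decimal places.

+4.045 V

Fe³⁺/Fe²⁺ is the cathode (higher E°), Li⁺/Li the anode: E°cell = +0.80 − (-3.04) = +3.84 V, n = 1.
Overall: Fe³⁺(aq) + Li(s) → Fe²⁺(aq) + Li⁺(aq)
Q = [Fe²⁺]·[Li⁺] / ([Fe³⁺]); log Q = -3.468.
E = E° − (0.0592/n) log Q = +3.84 − (0.0592/1)(-3.468) = +4.045 V.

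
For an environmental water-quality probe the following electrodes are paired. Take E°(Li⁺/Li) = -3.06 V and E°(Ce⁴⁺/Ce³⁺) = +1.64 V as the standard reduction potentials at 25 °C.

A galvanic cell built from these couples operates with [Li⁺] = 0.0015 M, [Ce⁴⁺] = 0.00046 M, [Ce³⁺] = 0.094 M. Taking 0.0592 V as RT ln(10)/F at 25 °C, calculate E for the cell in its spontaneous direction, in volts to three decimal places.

Ce⁴⁺/Ce³⁺ is the cathode (higher E°), Li⁺/Li the anode: E°cell = +1.64 − (-3.06) = +4.70 V, n = 1.
Overall: Ce⁴⁺(aq) + Li(s) → Ce³⁺(aq) + Li⁺(aq)
Q = [Ce³⁺]·[Li⁺] / ([Ce⁴⁺]); log Q = -0.514.
E = E° − (0.0592/n) log Q = +4.70 − (0.0592/1)(-0.514) = +4.730 V.

+4.730 V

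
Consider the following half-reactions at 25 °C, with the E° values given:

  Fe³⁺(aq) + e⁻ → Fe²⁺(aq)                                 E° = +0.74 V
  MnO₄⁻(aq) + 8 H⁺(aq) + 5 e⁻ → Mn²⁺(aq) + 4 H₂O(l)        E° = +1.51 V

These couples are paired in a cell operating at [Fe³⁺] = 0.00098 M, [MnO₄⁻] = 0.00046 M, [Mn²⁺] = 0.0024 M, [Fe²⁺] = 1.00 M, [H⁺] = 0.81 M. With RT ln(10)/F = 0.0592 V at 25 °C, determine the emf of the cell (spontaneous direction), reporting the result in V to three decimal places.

+0.931 V

MnO₄⁻/Mn²⁺ is the cathode (higher E°), Fe³⁺/Fe²⁺ the anode: E°cell = +1.51 − (+0.74) = +0.77 V, n = 5.
Overall: MnO₄⁻(aq) + 8 H⁺(aq) + 5 Fe²⁺(aq) → Mn²⁺(aq) + 4 H₂O(l) + 5 Fe³⁺(aq)
Q = [Mn²⁺]·[Fe³⁺]^5 / ([MnO₄⁻]·[H⁺]^8·[Fe²⁺]^5); log Q = -13.594.
E = E° − (0.0592/n) log Q = +0.77 − (0.0592/5)(-13.594) = +0.931 V.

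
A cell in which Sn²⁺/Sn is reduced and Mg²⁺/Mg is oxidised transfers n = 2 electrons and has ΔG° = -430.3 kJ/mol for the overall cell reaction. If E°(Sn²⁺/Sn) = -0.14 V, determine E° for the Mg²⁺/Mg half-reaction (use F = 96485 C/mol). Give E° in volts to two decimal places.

E°cell = −ΔG°/(nF) = −(-430.3×10³)/((2)(96485)) = +2.230 V.
Since Sn²⁺/Sn is the cathode and Mg²⁺/Mg the anode, E°cell = E°(Sn²⁺/Sn) − E°(Mg²⁺/Mg).
So E°(Mg²⁺/Mg) = E°(Sn²⁺/Sn) − E°cell = (-0.14) − (+2.230) = -2.37 V.

-2.37 V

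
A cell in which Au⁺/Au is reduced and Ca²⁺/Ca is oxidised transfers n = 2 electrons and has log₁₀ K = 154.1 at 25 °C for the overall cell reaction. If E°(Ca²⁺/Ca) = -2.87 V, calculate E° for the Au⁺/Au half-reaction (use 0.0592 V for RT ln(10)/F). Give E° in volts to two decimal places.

+1.69 V

E°cell = (0.0592/n)·log K = (0.0592/2)(154.1) = +4.561 V.
Since Au⁺/Au is the cathode and Ca²⁺/Ca the anode, E°cell = E°(Au⁺/Au) − E°(Ca²⁺/Ca).
So E°(Au⁺/Au) = E°cell + E°(Ca²⁺/Ca) = +4.561 + (-2.87) = +1.69 V.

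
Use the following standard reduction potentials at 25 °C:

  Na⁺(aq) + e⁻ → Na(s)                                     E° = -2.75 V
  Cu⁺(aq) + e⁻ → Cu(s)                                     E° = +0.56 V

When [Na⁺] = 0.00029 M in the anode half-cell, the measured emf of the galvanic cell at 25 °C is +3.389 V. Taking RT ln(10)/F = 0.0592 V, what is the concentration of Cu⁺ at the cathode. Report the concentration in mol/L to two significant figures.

0.0063 M

Cu⁺/Cu is the cathode, Na⁺/Na the anode: E°cell = +3.31 V, n = 1.
Overall reaction: Cu⁺(aq) + Na(s) → Cu(s) + Na⁺(aq); Q = [Na⁺]^1/[Cu⁺]^1.
From E = E° − (0.0592/n) log Q: log Q = (E° − E)·n/0.0592 = (+3.31 − (+3.389))·1/0.0592 = -1.3345.
So 1·log[Cu⁺] = 1·log(0.00029) − log Q = -3.5376 − (-1.3345) = -2.2031; [Cu⁺] = 10^(-2.2031) ≈ 0.0063 M.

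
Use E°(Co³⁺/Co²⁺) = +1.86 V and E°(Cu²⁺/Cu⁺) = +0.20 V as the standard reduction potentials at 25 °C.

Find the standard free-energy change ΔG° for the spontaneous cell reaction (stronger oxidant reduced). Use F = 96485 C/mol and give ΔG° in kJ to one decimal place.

-160.2 kJ

Co³⁺/Co²⁺ (E° = +1.86 V) is the cathode; Cu²⁺/Cu⁺ (E° = +0.20 V) is the anode, so E°cell = +1.66 V.
Balancing electrons gives n = 1 (lcm of 1 and 1).
ΔG° = −nFE° = −(1)(96485)(+1.66) = -160,165 J = -160.2 kJ.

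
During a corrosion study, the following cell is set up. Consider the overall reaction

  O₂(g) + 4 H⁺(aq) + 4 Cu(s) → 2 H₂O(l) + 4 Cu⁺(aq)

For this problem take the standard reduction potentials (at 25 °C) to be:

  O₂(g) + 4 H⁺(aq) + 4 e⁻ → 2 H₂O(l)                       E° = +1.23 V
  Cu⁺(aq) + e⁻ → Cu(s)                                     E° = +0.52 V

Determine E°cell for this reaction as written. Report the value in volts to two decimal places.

The O₂/H₂O couple has the higher reduction potential, so it is the cathode; Cu⁺/Cu is oxidised at the anode.
E°cell = E°(cathode) − E°(anode) = (+1.23) − (+0.52) = +0.71 V.

+0.71 V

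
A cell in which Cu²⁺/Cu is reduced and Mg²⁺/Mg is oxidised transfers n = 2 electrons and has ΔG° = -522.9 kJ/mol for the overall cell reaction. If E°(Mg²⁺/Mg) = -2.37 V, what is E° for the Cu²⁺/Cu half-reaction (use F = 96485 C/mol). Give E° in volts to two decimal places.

+0.34 V

E°cell = −ΔG°/(nF) = −(-522.9×10³)/((2)(96485)) = +2.710 V.
Since Cu²⁺/Cu is the cathode and Mg²⁺/Mg the anode, E°cell = E°(Cu²⁺/Cu) − E°(Mg²⁺/Mg).
So E°(Cu²⁺/Cu) = E°cell + E°(Mg²⁺/Mg) = +2.710 + (-2.37) = +0.34 V.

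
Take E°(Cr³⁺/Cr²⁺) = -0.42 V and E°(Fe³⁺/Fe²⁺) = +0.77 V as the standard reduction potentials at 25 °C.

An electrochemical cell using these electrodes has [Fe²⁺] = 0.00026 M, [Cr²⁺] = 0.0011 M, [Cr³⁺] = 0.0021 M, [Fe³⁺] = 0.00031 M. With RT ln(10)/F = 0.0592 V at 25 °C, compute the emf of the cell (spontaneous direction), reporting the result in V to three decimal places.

Fe³⁺/Fe²⁺ is the cathode (higher E°), Cr³⁺/Cr²⁺ the anode: E°cell = +0.77 − (-0.42) = +1.19 V, n = 1.
Overall: Fe³⁺(aq) + Cr²⁺(aq) → Fe²⁺(aq) + Cr³⁺(aq)
Q = [Fe²⁺]·[Cr³⁺] / ([Fe³⁺]·[Cr²⁺]); log Q = 0.204.
E = E° − (0.0592/n) log Q = +1.19 − (0.0592/1)(0.204) = +1.178 V.

+1.178 V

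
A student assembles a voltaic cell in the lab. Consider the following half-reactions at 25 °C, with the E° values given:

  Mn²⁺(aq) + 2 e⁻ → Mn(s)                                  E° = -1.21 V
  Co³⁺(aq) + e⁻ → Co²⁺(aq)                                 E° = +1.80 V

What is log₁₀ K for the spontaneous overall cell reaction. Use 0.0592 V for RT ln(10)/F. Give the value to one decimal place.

Cathode: Co³⁺/Co²⁺; anode: Mn²⁺/Mn. E°cell = +3.01 V, n = 2.
log K = nE°cell / 0.0592 = (2)(+3.01) / 0.0592 = 101.7.

101.7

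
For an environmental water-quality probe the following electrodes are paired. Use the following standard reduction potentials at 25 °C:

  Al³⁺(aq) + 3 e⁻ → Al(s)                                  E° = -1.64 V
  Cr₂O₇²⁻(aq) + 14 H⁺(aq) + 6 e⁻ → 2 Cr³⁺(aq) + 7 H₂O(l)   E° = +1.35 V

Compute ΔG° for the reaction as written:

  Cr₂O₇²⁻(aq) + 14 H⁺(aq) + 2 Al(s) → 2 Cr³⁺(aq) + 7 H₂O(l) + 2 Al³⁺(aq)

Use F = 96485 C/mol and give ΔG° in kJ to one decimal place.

As written, Cr₂O₇²⁻/Cr³⁺ is reduced (cathode) and Al³⁺/Al is oxidised (anode), so E°cell = (+1.35) − (-1.64) = +2.99 V.
Balancing electrons gives n = 6.
ΔG° = −nFE° = −(6)(96485)(+2.99) = -1,730,941 J = -1730.9 kJ.

-1730.9 kJ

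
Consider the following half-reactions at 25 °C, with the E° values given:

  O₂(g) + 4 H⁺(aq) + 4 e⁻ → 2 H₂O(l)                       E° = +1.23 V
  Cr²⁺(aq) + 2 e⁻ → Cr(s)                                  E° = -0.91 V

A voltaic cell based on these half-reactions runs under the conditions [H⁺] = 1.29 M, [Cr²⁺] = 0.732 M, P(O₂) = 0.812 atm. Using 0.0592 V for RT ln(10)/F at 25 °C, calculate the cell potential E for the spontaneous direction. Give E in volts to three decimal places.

O₂/H₂O is the cathode (higher E°), Cr²⁺/Cr the anode: E°cell = +1.23 − (-0.91) = +2.14 V, n = 4.
Overall: O₂(g) + 4 H⁺(aq) + 2 Cr(s) → 2 H₂O(l) + 2 Cr²⁺(aq)
Q = [Cr²⁺]^2 / (P(O₂)·[H⁺]^4); log Q = -0.623.
E = E° − (0.0592/n) log Q = +2.14 − (0.0592/4)(-0.623) = +2.149 V.

+2.149 V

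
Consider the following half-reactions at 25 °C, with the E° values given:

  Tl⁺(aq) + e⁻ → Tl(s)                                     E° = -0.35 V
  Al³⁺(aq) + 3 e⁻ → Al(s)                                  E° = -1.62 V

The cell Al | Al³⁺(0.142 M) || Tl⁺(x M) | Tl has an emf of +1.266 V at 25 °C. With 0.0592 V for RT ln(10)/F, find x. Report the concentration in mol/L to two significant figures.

Tl⁺/Tl is the cathode, Al³⁺/Al the anode: E°cell = +1.27 V, n = 3.
Overall reaction: 3 Tl⁺(aq) + Al(s) → 3 Tl(s) + Al³⁺(aq); Q = [Al³⁺]^1/[Tl⁺]^3.
From E = E° − (0.0592/n) log Q: log Q = (E° − E)·n/0.0592 = (+1.27 − (+1.266))·3/0.0592 = 0.2027.
So 3·log[Tl⁺] = 1·log(0.142) − log Q = -0.8477 − (0.2027) = -1.0504; log[Tl⁺] = -1.0504 / 3 = -0.3501; [Tl⁺] = 10^(-0.3501) ≈ 0.45 M.

0.45 M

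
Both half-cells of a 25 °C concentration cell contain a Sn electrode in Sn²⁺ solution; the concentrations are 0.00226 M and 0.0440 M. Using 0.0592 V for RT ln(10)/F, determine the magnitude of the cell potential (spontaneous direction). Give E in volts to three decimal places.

+0.038 V

For a concentration cell E°cell = 0. The 0.0440 M side is the cathode (reduction is favoured where [Sn²⁺] is higher).
With n = 2, E = −(0.0592/2) log([Sn²⁺]ₐₙ/[Sn²⁺]꜀ₐₜ) = −(0.0592/2) log(0.00226/0.044) = −(0.0592/2)(-1.289) = +0.038 V.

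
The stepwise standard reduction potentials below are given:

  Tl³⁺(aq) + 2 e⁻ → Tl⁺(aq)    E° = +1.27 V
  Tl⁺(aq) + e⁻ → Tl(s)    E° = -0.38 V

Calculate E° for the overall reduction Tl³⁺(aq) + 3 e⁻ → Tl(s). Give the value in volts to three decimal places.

Standard free energies of sequential steps add: ΔG°₃ = ΔG°₁ + ΔG°₂, so n₃E°₃ = n₁E°₁ + n₂E°₂.
E°₃ = (2×+1.27 + 1×-0.38) / 3 = (+2.160) / 3 = +0.720 V.

+0.720 V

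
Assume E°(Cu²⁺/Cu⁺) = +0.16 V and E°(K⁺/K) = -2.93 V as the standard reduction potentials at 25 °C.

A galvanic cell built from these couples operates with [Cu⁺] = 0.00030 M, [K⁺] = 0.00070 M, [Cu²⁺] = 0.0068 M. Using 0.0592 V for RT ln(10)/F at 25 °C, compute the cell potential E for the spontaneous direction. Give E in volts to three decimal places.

+3.357 V

Cu²⁺/Cu⁺ is the cathode (higher E°), K⁺/K the anode: E°cell = +0.16 − (-2.93) = +3.09 V, n = 1.
Overall: Cu²⁺(aq) + K(s) → Cu⁺(aq) + K⁺(aq)
Q = [Cu⁺]·[K⁺] / ([Cu²⁺]); log Q = -4.510.
E = E° − (0.0592/n) log Q = +3.09 − (0.0592/1)(-4.510) = +3.357 V.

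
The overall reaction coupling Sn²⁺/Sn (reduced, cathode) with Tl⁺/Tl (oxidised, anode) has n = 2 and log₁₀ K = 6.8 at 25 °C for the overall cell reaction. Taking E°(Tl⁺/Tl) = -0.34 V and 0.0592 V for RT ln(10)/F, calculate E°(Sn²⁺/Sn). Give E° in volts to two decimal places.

E°cell = (0.0592/n)·log K = (0.0592/2)(6.8) = +0.201 V.
Since Sn²⁺/Sn is the cathode and Tl⁺/Tl the anode, E°cell = E°(Sn²⁺/Sn) − E°(Tl⁺/Tl).
So E°(Sn²⁺/Sn) = E°cell + E°(Tl⁺/Tl) = +0.201 + (-0.34) = -0.14 V.

-0.14 V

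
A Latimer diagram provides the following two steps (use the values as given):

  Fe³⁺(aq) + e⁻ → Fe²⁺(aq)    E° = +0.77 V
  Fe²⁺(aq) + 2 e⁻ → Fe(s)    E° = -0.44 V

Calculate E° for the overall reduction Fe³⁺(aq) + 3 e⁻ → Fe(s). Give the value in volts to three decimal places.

Adding the free-energy changes (−nFE°) of the two steps gives −n₃FE°₃ = −n₁FE°₁ − n₂FE°₂.
E°₃ = (1×+0.77 + 2×-0.44) / 3 = (-0.110) / 3 = -0.037 V.

-0.037 V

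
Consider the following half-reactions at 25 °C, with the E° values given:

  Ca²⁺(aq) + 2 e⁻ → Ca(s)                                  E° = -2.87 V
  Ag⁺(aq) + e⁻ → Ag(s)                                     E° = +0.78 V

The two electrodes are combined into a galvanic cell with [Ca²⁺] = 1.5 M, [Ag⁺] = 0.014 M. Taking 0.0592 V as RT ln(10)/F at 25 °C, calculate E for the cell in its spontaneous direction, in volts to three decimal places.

+3.535 V

Ag⁺/Ag is the cathode (higher E°), Ca²⁺/Ca the anode: E°cell = +0.78 − (-2.87) = +3.65 V, n = 2.
Overall: 2 Ag⁺(aq) + Ca(s) → 2 Ag(s) + Ca²⁺(aq)
Q = [Ca²⁺] / ([Ag⁺]^2); log Q = 3.884.
E = E° − (0.0592/n) log Q = +3.65 − (0.0592/2)(3.884) = +3.535 V.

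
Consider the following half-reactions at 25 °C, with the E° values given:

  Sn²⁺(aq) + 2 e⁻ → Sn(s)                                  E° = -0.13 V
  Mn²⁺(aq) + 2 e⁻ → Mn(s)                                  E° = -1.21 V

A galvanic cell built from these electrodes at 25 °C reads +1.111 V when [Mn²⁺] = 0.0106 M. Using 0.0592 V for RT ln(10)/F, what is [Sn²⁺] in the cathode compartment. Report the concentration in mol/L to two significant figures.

Sn²⁺/Sn is the cathode, Mn²⁺/Mn the anode: E°cell = +1.08 V, n = 2.
Overall reaction: Sn²⁺(aq) + Mn(s) → Sn(s) + Mn²⁺(aq); Q = [Mn²⁺]^1/[Sn²⁺]^1.
From E = E° − (0.0592/n) log Q: log Q = (E° − E)·n/0.0592 = (+1.08 − (+1.111))·2/0.0592 = -1.0473.
So 1·log[Sn²⁺] = 1·log(0.0106) − log Q = -1.9747 − (-1.0473) = -0.9274; [Sn²⁺] = 10^(-0.9274) ≈ 0.12 M.

0.12 M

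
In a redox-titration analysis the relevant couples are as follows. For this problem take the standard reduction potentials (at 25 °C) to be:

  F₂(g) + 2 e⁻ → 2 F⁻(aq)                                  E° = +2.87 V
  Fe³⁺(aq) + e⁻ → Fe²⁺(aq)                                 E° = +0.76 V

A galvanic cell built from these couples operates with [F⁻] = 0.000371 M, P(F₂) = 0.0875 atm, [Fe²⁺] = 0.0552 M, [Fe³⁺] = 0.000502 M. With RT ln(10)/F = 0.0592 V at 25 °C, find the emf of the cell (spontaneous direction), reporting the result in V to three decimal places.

+2.403 V

F₂/F⁻ is the cathode (higher E°), Fe³⁺/Fe²⁺ the anode: E°cell = +2.87 − (+0.76) = +2.11 V, n = 2.
Overall: F₂(g) + 2 Fe²⁺(aq) → 2 F⁻(aq) + 2 Fe³⁺(aq)
Q = [F⁻]^2·[Fe³⁺]^2 / (P(F₂)·[Fe²⁺]^2); log Q = -9.886.
E = E° − (0.0592/n) log Q = +2.11 − (0.0592/2)(-9.886) = +2.403 V.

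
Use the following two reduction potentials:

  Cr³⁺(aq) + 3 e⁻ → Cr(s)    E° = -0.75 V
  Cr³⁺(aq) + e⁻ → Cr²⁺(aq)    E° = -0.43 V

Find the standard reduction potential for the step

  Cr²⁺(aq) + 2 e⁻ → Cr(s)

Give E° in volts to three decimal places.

Sequential free energies add, so n₃E°₃ = n₁E°₁ + n₂E°₂.
With n₃ = 3, and the known step contributing 1×(-0.43) V, the unknown satisfies 2·E° = 3×(-0.75) − 1×(-0.43) = -1.820.
E° = -1.820 / 2 = -0.910 V.

-0.910 V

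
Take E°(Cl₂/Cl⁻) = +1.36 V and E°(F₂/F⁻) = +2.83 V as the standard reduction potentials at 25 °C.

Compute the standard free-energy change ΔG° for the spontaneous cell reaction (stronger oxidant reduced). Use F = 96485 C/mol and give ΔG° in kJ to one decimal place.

F₂/F⁻ (E° = +2.83 V) is the cathode; Cl₂/Cl⁻ (E° = +1.36 V) is the anode, so E°cell = +1.47 V.
Balancing electrons gives n = 2 (lcm of 2 and 2).
ΔG° = −nFE° = −(2)(96485)(+1.47) = -283,666 J = -283.7 kJ.

-283.7 kJ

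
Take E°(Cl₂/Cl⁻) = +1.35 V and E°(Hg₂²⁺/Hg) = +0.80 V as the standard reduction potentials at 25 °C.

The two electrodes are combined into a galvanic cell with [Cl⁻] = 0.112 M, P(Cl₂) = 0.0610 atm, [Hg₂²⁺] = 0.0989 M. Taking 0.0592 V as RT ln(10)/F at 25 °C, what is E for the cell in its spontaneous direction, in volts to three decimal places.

Cl₂/Cl⁻ is the cathode (higher E°), Hg₂²⁺/Hg the anode: E°cell = +1.35 − (+0.80) = +0.55 V, n = 2.
Overall: Cl₂(g) + 2 Hg(l) → 2 Cl⁻(aq) + Hg₂²⁺(aq)
Q = [Cl⁻]^2·[Hg₂²⁺] / (P(Cl₂)); log Q = -1.692.
E = E° − (0.0592/n) log Q = +0.55 − (0.0592/2)(-1.692) = +0.600 V.

+0.600 V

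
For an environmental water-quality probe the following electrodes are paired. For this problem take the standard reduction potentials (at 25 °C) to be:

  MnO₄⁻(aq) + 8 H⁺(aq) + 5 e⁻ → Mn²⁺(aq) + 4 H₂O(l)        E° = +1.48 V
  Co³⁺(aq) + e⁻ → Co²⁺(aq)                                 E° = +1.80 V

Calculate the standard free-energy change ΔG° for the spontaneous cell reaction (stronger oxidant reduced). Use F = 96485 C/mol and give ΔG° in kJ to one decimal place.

Co³⁺/Co²⁺ (E° = +1.80 V) is the cathode; MnO₄⁻/Mn²⁺ (E° = +1.48 V) is the anode, so E°cell = +0.32 V.
Balancing electrons gives n = 5 (lcm of 1 and 5).
ΔG° = −nFE° = −(5)(96485)(+0.32) = -154,376 J = -154.4 kJ.

-154.4 kJ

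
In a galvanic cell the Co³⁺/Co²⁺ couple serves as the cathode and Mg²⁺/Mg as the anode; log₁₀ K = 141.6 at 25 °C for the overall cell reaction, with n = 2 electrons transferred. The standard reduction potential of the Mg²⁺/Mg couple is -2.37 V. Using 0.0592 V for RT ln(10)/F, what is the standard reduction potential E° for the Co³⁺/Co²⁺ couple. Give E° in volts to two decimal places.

E°cell = (0.0592/n)·log K = (0.0592/2)(141.6) = +4.191 V.
Since Co³⁺/Co²⁺ is the cathode and Mg²⁺/Mg the anode, E°cell = E°(Co³⁺/Co²⁺) − E°(Mg²⁺/Mg).
So E°(Co³⁺/Co²⁺) = E°cell + E°(Mg²⁺/Mg) = +4.191 + (-2.37) = +1.82 V.

+1.82 V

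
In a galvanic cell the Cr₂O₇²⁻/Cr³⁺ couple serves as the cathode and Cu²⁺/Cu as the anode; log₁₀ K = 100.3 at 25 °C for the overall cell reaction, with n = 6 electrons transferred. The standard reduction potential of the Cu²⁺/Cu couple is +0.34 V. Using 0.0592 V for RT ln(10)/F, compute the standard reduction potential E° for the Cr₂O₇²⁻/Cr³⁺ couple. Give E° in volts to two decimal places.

+1.33 V

E°cell = (0.0592/n)·log K = (0.0592/6)(100.3) = +0.990 V.
Since Cr₂O₇²⁻/Cr³⁺ is the cathode and Cu²⁺/Cu the anode, E°cell = E°(Cr₂O₇²⁻/Cr³⁺) − E°(Cu²⁺/Cu).
So E°(Cr₂O₇²⁻/Cr³⁺) = E°cell + E°(Cu²⁺/Cu) = +0.990 + (+0.34) = +1.33 V.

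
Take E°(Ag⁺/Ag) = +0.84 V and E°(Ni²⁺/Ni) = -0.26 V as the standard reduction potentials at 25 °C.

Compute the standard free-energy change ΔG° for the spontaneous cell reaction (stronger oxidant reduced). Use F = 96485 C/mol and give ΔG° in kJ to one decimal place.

Ag⁺/Ag (E° = +0.84 V) is the cathode; Ni²⁺/Ni (E° = -0.26 V) is the anode, so E°cell = +1.10 V.
Balancing electrons gives n = 2 (lcm of 1 and 2).
ΔG° = −nFE° = −(2)(96485)(+1.10) = -212,267 J = -212.3 kJ.

-212.3 kJ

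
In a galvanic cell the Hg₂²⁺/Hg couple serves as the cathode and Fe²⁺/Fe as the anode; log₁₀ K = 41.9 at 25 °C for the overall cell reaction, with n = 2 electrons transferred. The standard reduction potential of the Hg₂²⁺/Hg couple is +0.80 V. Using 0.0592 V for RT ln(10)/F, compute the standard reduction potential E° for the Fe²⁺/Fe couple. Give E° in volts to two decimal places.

-0.44 V

E°cell = (0.0592/n)·log K = (0.0592/2)(41.9) = +1.240 V.
Since Hg₂²⁺/Hg is the cathode and Fe²⁺/Fe the anode, E°cell = E°(Hg₂²⁺/Hg) − E°(Fe²⁺/Fe).
So E°(Fe²⁺/Fe) = E°(Hg₂²⁺/Hg) − E°cell = (+0.80) − (+1.240) = -0.44 V.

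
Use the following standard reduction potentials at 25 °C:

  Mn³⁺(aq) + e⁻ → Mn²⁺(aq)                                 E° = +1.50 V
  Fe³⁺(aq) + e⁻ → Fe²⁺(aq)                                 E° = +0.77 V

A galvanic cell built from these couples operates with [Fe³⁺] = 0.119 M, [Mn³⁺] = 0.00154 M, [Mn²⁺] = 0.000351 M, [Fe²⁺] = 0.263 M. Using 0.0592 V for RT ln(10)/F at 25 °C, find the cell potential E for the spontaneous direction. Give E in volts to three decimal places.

Mn³⁺/Mn²⁺ is the cathode (higher E°), Fe³⁺/Fe²⁺ the anode: E°cell = +1.50 − (+0.77) = +0.73 V, n = 1.
Overall: Mn³⁺(aq) + Fe²⁺(aq) → Mn²⁺(aq) + Fe³⁺(aq)
Q = [Mn²⁺]·[Fe³⁺] / ([Mn³⁺]·[Fe²⁺]); log Q = -0.987.
E = E° − (0.0592/n) log Q = +0.73 − (0.0592/1)(-0.987) = +0.788 V.

+0.788 V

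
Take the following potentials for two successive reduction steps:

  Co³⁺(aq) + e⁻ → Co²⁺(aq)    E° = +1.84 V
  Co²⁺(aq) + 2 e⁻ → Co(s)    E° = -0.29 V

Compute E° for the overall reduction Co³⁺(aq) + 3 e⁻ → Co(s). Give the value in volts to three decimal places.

Adding the free-energy changes (−nFE°) of the two steps gives −n₃FE°₃ = −n₁FE°₁ − n₂FE°₂.
E°₃ = (1×+1.84 + 2×-0.29) / 3 = (+1.260) / 3 = +0.420 V.

+0.420 V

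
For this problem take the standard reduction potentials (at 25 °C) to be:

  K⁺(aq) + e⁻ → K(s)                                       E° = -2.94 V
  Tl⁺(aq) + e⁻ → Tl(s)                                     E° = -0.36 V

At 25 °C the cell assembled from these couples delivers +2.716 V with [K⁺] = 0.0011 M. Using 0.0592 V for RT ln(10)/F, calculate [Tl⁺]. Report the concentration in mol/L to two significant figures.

0.22 M

Tl⁺/Tl is the cathode, K⁺/K the anode: E°cell = +2.58 V, n = 1.
Overall reaction: Tl⁺(aq) + K(s) → Tl(s) + K⁺(aq); Q = [K⁺]^1/[Tl⁺]^1.
From E = E° − (0.0592/n) log Q: log Q = (E° − E)·n/0.0592 = (+2.58 − (+2.716))·1/0.0592 = -2.2973.
So 1·log[Tl⁺] = 1·log(0.0011) − log Q = -2.9586 − (-2.2973) = -0.6613; [Tl⁺] = 10^(-0.6613) ≈ 0.22 M.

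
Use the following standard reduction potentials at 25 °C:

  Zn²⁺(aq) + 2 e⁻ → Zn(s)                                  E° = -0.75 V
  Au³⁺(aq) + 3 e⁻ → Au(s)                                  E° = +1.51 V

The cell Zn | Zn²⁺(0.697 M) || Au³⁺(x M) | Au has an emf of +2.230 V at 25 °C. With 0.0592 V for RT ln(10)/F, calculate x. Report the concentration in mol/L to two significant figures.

0.018 M

Au³⁺/Au is the cathode, Zn²⁺/Zn the anode: E°cell = +2.26 V, n = 6.
Overall reaction: 2 Au³⁺(aq) + 3 Zn(s) → 2 Au(s) + 3 Zn²⁺(aq); Q = [Zn²⁺]^3/[Au³⁺]^2.
From E = E° − (0.0592/n) log Q: log Q = (E° − E)·n/0.0592 = (+2.26 − (+2.230))·6/0.0592 = 3.0405.
So 2·log[Au³⁺] = 3·log(0.697) − log Q = -0.4703 − (3.0405) = -3.5108; log[Au³⁺] = -3.5108 / 2 = -1.7554; [Au³⁺] = 10^(-1.7554) ≈ 0.018 M.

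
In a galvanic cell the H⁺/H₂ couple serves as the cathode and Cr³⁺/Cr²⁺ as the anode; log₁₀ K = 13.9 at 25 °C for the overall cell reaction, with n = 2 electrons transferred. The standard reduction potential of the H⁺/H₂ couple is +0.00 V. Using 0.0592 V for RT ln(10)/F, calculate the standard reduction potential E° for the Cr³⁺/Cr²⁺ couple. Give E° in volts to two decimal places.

E°cell = (0.0592/n)·log K = (0.0592/2)(13.9) = +0.411 V.
Since H⁺/H₂ is the cathode and Cr³⁺/Cr²⁺ the anode, E°cell = E°(H⁺/H₂) − E°(Cr³⁺/Cr²⁺).
So E°(Cr³⁺/Cr²⁺) = E°(H⁺/H₂) − E°cell = (+0.00) − (+0.411) = -0.41 V.

-0.41 V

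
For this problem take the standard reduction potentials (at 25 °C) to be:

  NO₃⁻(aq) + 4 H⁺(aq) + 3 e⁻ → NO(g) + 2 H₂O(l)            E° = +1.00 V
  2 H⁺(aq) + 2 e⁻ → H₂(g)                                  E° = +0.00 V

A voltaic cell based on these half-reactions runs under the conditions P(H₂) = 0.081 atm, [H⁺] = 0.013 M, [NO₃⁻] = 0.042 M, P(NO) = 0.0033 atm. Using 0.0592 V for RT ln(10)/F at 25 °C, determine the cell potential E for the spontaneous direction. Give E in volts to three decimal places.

NO₃⁻/NO is the cathode (higher E°), H⁺/H₂ the anode: E°cell = +1.00 − (+0.00) = +1.00 V, n = 6.
Overall: 2 NO₃⁻(aq) + 2 H⁺(aq) + 3 H₂(g) → 2 NO(g) + 4 H₂O(l)
Q = P(NO)^2 / ([NO₃⁻]^2·[H⁺]^2·P(H₂)^3); log Q = 4.837.
E = E° − (0.0592/n) log Q = +1.00 − (0.0592/6)(4.837) = +0.952 V.

+0.952 V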